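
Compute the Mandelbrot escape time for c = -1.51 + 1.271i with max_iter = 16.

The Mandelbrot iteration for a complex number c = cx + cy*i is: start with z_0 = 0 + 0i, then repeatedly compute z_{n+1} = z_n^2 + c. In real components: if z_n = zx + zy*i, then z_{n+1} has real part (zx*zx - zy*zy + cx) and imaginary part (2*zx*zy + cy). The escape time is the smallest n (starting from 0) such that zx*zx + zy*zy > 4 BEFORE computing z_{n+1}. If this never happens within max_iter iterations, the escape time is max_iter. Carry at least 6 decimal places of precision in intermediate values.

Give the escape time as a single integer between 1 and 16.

Answer: 2

Derivation:
z_0 = 0 + 0i, c = -1.5100 + 1.2710i
Iter 1: z = -1.5100 + 1.2710i, |z|^2 = 3.8955
Iter 2: z = -0.8453 + -2.5674i, |z|^2 = 7.3062
Escaped at iteration 2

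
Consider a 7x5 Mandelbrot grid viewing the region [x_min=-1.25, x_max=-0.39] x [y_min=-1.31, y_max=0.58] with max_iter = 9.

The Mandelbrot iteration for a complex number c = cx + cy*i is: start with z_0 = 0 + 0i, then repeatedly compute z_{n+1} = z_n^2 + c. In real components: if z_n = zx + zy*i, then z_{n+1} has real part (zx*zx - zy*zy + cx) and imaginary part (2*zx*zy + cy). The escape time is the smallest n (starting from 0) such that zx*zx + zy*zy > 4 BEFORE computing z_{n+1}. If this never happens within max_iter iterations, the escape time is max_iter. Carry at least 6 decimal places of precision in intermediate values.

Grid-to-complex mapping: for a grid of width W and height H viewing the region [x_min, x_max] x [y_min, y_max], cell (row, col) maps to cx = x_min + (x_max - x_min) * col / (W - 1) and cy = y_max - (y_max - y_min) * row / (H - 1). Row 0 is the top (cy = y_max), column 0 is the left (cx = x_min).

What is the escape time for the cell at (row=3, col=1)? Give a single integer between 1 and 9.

Answer: 3

Derivation:
z_0 = 0 + 0i, c = -1.1067 + -0.8375i
Iter 1: z = -1.1067 + -0.8375i, |z|^2 = 1.9261
Iter 2: z = -0.5834 + 1.0162i, |z|^2 = 1.3729
Iter 3: z = -1.7990 + -2.0231i, |z|^2 = 7.3291
Escaped at iteration 3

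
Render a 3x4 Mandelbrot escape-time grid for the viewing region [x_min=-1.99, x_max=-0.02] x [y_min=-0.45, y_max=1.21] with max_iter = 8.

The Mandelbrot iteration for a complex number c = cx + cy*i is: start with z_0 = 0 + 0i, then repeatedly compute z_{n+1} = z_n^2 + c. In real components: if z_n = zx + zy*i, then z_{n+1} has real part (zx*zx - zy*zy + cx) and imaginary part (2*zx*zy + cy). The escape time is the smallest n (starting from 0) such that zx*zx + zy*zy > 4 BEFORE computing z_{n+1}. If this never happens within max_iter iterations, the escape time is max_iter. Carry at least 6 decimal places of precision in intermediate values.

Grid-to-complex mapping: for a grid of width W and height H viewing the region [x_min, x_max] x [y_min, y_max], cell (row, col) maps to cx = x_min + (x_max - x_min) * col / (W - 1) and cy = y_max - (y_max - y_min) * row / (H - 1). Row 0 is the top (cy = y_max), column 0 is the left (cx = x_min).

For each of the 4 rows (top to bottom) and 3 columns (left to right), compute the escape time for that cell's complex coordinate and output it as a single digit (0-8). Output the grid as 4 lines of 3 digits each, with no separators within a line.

Answer: 133
148
388
158

Derivation:
(row=0, col=0): c = -1.9900 + 1.2100i → escape time 1
(row=0, col=1): c = -1.0050 + 1.2100i → escape time 3
(row=0, col=2): c = -0.0200 + 1.2100i → escape time 3
(row=1, col=0): c = -1.9900 + 0.6567i → escape time 1
(row=1, col=1): c = -1.0050 + 0.6567i → escape time 4
(row=1, col=2): c = -0.0200 + 0.6567i → escape time 8
(row=2, col=0): c = -1.9900 + 0.1033i → escape time 3
(row=2, col=1): c = -1.0050 + 0.1033i → escape time 8
(row=2, col=2): c = -0.0200 + 0.1033i → escape time 8
(row=3, col=0): c = -1.9900 + -0.4500i → escape time 1
(row=3, col=1): c = -1.0050 + -0.4500i → escape time 5
(row=3, col=2): c = -0.0200 + -0.4500i → escape time 8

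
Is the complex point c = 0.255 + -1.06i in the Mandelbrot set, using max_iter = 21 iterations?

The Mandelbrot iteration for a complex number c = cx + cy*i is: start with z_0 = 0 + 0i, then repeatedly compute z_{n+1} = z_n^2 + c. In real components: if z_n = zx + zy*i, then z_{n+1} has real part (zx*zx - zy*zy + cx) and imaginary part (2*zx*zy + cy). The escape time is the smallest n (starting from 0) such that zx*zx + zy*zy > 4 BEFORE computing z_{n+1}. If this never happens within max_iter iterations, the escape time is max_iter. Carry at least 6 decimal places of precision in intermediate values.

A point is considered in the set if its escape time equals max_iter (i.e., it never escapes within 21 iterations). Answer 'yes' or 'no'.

Answer: no

Derivation:
z_0 = 0 + 0i, c = 0.2550 + -1.0600i
Iter 1: z = 0.2550 + -1.0600i, |z|^2 = 1.1886
Iter 2: z = -0.8036 + -1.6006i, |z|^2 = 3.2077
Iter 3: z = -1.6612 + 1.5124i, |z|^2 = 5.0469
Escaped at iteration 3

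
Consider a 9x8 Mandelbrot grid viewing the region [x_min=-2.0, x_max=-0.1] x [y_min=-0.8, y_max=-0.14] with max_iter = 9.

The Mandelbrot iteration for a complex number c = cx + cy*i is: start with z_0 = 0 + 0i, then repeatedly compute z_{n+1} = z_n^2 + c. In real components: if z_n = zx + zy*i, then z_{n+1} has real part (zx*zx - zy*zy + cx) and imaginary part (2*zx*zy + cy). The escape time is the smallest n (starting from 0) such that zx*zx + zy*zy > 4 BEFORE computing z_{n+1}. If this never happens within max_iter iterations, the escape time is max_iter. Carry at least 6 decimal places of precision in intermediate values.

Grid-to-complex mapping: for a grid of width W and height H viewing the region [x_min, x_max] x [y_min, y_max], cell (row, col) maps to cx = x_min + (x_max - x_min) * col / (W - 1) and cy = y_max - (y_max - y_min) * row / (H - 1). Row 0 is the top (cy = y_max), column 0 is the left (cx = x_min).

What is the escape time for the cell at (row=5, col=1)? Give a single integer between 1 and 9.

Answer: 3

Derivation:
z_0 = 0 + 0i, c = -1.7625 + -0.6114i
Iter 1: z = -1.7625 + -0.6114i, |z|^2 = 3.4803
Iter 2: z = 0.9701 + 1.5439i, |z|^2 = 3.3245
Iter 3: z = -3.2050 + 2.3838i, |z|^2 = 15.9546
Escaped at iteration 3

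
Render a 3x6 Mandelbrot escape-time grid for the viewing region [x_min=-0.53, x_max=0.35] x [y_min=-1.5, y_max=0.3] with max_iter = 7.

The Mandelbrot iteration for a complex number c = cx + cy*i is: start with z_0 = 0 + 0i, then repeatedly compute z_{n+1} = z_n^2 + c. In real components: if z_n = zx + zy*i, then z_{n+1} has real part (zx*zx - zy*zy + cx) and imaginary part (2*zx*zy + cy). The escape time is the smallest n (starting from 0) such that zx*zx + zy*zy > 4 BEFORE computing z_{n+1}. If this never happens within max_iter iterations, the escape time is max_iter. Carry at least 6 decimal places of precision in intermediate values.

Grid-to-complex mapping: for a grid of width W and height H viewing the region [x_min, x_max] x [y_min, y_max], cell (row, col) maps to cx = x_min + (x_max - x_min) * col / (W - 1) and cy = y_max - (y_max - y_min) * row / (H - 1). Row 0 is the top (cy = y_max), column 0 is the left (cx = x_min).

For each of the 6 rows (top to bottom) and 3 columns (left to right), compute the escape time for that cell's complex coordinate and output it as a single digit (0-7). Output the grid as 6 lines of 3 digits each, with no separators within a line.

(row=0, col=0): c = -0.5300 + 0.3000i → escape time 7
(row=0, col=1): c = -0.0900 + 0.3000i → escape time 7
(row=0, col=2): c = 0.3500 + 0.3000i → escape time 7
(row=1, col=0): c = -0.5300 + -0.0600i → escape time 7
(row=1, col=1): c = -0.0900 + -0.0600i → escape time 7
(row=1, col=2): c = 0.3500 + -0.0600i → escape time 7
(row=2, col=0): c = -0.5300 + -0.4200i → escape time 7
(row=2, col=1): c = -0.0900 + -0.4200i → escape time 7
(row=2, col=2): c = 0.3500 + -0.4200i → escape time 7
(row=3, col=0): c = -0.5300 + -0.7800i → escape time 5
(row=3, col=1): c = -0.0900 + -0.7800i → escape time 7
(row=3, col=2): c = 0.3500 + -0.7800i → escape time 4
(row=4, col=0): c = -0.5300 + -1.1400i → escape time 3
(row=4, col=1): c = -0.0900 + -1.1400i → escape time 4
(row=4, col=2): c = 0.3500 + -1.1400i → escape time 2
(row=5, col=0): c = -0.5300 + -1.5000i → escape time 2
(row=5, col=1): c = -0.0900 + -1.5000i → escape time 2
(row=5, col=2): c = 0.3500 + -1.5000i → escape time 2

Answer: 777
777
777
574
342
222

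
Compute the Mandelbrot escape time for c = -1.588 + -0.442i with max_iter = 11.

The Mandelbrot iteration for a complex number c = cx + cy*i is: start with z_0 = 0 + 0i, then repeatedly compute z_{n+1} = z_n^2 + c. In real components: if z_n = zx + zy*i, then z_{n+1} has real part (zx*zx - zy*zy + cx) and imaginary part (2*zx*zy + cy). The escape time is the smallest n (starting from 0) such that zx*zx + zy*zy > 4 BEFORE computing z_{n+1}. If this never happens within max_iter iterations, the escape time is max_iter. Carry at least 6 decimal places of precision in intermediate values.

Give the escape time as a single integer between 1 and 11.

z_0 = 0 + 0i, c = -1.5880 + -0.4420i
Iter 1: z = -1.5880 + -0.4420i, |z|^2 = 2.7171
Iter 2: z = 0.7384 + 0.9618i, |z|^2 = 1.4702
Iter 3: z = -1.9678 + 0.9783i, |z|^2 = 4.8295
Escaped at iteration 3

Answer: 3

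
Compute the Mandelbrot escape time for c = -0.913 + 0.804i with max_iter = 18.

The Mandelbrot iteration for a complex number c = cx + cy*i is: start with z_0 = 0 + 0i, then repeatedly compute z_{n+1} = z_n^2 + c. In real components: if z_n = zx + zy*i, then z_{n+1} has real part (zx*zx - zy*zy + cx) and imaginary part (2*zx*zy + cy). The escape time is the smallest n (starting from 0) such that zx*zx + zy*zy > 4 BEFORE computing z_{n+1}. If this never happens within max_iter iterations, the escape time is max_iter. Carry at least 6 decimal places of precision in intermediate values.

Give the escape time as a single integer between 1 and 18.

Answer: 4

Derivation:
z_0 = 0 + 0i, c = -0.9130 + 0.8040i
Iter 1: z = -0.9130 + 0.8040i, |z|^2 = 1.4800
Iter 2: z = -0.7258 + -0.6641i, |z|^2 = 0.9679
Iter 3: z = -0.8272 + 1.7681i, |z|^2 = 3.8103
Iter 4: z = -3.3549 + -2.1210i, |z|^2 = 15.7539
Escaped at iteration 4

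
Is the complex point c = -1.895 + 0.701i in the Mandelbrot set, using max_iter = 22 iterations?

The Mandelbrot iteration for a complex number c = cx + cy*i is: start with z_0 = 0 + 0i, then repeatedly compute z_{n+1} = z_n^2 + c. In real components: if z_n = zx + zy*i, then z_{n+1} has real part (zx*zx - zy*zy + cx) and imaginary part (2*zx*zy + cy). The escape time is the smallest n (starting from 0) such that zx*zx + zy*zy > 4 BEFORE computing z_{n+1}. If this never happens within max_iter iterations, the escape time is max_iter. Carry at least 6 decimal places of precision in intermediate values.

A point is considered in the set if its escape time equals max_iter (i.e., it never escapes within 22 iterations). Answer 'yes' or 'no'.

z_0 = 0 + 0i, c = -1.8950 + 0.7010i
Iter 1: z = -1.8950 + 0.7010i, |z|^2 = 4.0824
Escaped at iteration 1

Answer: no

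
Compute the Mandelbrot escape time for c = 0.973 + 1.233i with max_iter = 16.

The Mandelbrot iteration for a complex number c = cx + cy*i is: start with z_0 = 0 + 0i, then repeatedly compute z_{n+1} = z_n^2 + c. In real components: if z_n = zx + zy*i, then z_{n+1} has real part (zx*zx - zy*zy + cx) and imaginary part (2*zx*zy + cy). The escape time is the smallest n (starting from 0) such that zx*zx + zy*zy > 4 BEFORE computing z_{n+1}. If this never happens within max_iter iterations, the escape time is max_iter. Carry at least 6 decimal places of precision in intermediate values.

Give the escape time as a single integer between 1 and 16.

Answer: 2

Derivation:
z_0 = 0 + 0i, c = 0.9730 + 1.2330i
Iter 1: z = 0.9730 + 1.2330i, |z|^2 = 2.4670
Iter 2: z = 0.3994 + 3.6324i, |z|^2 = 13.3540
Escaped at iteration 2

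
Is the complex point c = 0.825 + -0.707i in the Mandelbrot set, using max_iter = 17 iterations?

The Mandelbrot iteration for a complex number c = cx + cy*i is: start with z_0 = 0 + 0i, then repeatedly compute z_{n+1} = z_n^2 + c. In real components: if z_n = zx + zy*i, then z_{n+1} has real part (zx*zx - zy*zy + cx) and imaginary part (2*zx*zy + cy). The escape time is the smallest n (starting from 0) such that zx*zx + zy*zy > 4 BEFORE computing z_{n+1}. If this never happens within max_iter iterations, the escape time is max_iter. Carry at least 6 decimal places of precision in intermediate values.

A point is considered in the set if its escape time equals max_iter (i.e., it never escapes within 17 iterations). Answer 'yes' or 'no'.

Answer: no

Derivation:
z_0 = 0 + 0i, c = 0.8250 + -0.7070i
Iter 1: z = 0.8250 + -0.7070i, |z|^2 = 1.1805
Iter 2: z = 1.0058 + -1.8735i, |z|^2 = 4.5218
Escaped at iteration 2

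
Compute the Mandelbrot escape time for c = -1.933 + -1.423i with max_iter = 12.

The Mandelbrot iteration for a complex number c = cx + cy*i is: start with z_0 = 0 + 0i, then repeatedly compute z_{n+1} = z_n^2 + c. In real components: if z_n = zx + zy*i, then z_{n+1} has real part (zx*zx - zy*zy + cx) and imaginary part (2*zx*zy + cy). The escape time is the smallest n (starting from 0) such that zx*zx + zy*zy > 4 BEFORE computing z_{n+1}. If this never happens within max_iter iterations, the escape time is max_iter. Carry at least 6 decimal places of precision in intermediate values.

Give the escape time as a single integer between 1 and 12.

z_0 = 0 + 0i, c = -1.9330 + -1.4230i
Iter 1: z = -1.9330 + -1.4230i, |z|^2 = 5.7614
Escaped at iteration 1

Answer: 1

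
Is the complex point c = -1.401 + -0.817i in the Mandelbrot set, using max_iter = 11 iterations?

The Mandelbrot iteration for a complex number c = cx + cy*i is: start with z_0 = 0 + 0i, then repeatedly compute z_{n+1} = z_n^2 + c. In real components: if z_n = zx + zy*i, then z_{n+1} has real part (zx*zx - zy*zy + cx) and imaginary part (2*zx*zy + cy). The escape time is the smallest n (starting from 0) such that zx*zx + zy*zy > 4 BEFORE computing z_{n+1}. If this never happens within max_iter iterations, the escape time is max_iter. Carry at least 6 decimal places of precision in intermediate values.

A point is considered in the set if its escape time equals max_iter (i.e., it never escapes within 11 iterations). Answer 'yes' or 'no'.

Answer: no

Derivation:
z_0 = 0 + 0i, c = -1.4010 + -0.8170i
Iter 1: z = -1.4010 + -0.8170i, |z|^2 = 2.6303
Iter 2: z = -0.1057 + 1.4722i, |z|^2 = 2.1786
Iter 3: z = -3.5573 + -1.1282i, |z|^2 = 13.9272
Escaped at iteration 3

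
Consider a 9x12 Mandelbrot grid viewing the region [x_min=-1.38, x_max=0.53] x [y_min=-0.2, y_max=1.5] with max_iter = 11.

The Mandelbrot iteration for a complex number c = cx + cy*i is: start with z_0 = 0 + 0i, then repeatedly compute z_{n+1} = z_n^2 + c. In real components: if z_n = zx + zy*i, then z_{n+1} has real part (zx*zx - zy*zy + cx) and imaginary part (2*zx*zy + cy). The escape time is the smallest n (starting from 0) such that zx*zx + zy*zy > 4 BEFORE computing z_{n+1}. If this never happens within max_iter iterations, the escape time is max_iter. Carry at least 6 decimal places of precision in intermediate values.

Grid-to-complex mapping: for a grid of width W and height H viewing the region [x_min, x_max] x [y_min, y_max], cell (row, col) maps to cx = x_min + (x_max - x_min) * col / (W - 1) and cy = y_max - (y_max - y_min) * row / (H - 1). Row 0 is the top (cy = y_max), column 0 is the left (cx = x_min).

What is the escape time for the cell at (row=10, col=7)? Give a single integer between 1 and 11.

z_0 = 0 + 0i, c = 0.2913 + -0.0455i
Iter 1: z = 0.2913 + -0.0455i, |z|^2 = 0.0869
Iter 2: z = 0.3740 + -0.0719i, |z|^2 = 0.1451
Iter 3: z = 0.4260 + -0.0993i, |z|^2 = 0.1913
Iter 4: z = 0.4628 + -0.1300i, |z|^2 = 0.2311
Iter 5: z = 0.4886 + -0.1658i, |z|^2 = 0.2662
Iter 6: z = 0.5025 + -0.2075i, |z|^2 = 0.2955
Iter 7: z = 0.5007 + -0.2539i, |z|^2 = 0.3152
Iter 8: z = 0.4774 + -0.2997i, |z|^2 = 0.3178
Iter 9: z = 0.4293 + -0.3317i, |z|^2 = 0.2943
Iter 10: z = 0.3656 + -0.3302i, |z|^2 = 0.2427

Answer: 11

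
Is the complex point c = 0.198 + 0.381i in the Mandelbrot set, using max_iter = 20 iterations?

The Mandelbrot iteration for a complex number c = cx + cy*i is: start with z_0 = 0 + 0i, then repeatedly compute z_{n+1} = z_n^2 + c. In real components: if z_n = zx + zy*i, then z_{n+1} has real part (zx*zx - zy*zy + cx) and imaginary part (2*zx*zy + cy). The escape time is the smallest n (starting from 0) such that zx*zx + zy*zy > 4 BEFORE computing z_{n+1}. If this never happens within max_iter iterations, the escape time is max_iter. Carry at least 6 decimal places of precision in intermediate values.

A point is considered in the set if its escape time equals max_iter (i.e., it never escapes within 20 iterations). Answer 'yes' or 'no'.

Answer: yes

Derivation:
z_0 = 0 + 0i, c = 0.1980 + 0.3810i
Iter 1: z = 0.1980 + 0.3810i, |z|^2 = 0.1844
Iter 2: z = 0.0920 + 0.5319i, |z|^2 = 0.2914
Iter 3: z = -0.0764 + 0.4789i, |z|^2 = 0.2352
Iter 4: z = -0.0255 + 0.3078i, |z|^2 = 0.0954
Iter 5: z = 0.1039 + 0.3653i, |z|^2 = 0.1442
Iter 6: z = 0.0754 + 0.4569i, |z|^2 = 0.2144
Iter 7: z = -0.0051 + 0.4499i, |z|^2 = 0.2024
Iter 8: z = -0.0044 + 0.3764i, |z|^2 = 0.1417
Iter 9: z = 0.0563 + 0.3777i, |z|^2 = 0.1458
Iter 10: z = 0.0585 + 0.4236i, |z|^2 = 0.1828
Iter 11: z = 0.0220 + 0.4306i, |z|^2 = 0.1859
Iter 12: z = 0.0131 + 0.4000i, |z|^2 = 0.1601
Iter 13: z = 0.0382 + 0.3915i, |z|^2 = 0.1547
Iter 14: z = 0.0462 + 0.4109i, |z|^2 = 0.1710
Iter 15: z = 0.0313 + 0.4190i, |z|^2 = 0.1765
Iter 16: z = 0.0234 + 0.4072i, |z|^2 = 0.1664
Iter 17: z = 0.0327 + 0.4001i, |z|^2 = 0.1611
Iter 18: z = 0.0390 + 0.4072i, |z|^2 = 0.1673
Iter 19: z = 0.0337 + 0.4128i, |z|^2 = 0.1715
Did not escape in 20 iterations → in set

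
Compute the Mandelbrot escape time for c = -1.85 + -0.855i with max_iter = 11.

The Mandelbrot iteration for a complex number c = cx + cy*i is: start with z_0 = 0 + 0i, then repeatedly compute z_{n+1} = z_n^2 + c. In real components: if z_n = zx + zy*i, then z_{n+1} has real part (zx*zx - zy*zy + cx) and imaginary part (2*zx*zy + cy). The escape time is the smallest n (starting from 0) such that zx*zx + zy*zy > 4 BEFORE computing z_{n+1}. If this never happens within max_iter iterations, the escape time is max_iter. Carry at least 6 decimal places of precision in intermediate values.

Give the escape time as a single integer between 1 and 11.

Answer: 1

Derivation:
z_0 = 0 + 0i, c = -1.8500 + -0.8550i
Iter 1: z = -1.8500 + -0.8550i, |z|^2 = 4.1535
Escaped at iteration 1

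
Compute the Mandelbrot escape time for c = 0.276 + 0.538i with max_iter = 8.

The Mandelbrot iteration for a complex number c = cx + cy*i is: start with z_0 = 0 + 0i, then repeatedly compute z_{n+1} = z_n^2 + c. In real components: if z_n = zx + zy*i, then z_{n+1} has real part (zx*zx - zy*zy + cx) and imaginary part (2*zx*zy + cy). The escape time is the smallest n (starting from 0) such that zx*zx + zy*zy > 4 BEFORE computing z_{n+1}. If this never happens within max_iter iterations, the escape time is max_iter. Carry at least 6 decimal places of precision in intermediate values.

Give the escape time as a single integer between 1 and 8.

Answer: 8

Derivation:
z_0 = 0 + 0i, c = 0.2760 + 0.5380i
Iter 1: z = 0.2760 + 0.5380i, |z|^2 = 0.3656
Iter 2: z = 0.0627 + 0.8350i, |z|^2 = 0.7011
Iter 3: z = -0.4172 + 0.6428i, |z|^2 = 0.5872
Iter 4: z = 0.0370 + 0.0016i, |z|^2 = 0.0014
Iter 5: z = 0.2774 + 0.5381i, |z|^2 = 0.3665
Iter 6: z = 0.0634 + 0.8365i, |z|^2 = 0.7038
Iter 7: z = -0.4197 + 0.6440i, |z|^2 = 0.5909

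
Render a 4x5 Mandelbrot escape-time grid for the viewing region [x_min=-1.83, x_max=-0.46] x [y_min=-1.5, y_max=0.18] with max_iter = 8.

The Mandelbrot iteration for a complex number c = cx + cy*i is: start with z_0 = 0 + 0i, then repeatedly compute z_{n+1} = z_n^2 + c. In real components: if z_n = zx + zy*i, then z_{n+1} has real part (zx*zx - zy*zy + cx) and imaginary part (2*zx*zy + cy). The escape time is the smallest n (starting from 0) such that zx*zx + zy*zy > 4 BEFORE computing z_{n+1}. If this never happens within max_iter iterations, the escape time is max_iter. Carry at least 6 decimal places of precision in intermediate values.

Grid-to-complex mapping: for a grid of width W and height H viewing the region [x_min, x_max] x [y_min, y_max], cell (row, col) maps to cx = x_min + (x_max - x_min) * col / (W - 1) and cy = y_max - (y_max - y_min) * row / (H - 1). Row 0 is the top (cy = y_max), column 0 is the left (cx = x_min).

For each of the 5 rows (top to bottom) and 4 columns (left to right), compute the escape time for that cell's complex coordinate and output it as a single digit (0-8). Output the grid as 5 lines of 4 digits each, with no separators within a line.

Answer: 4888
4688
2348
1334
1122

Derivation:
(row=0, col=0): c = -1.8300 + 0.1800i → escape time 4
(row=0, col=1): c = -1.3733 + 0.1800i → escape time 8
(row=0, col=2): c = -0.9167 + 0.1800i → escape time 8
(row=0, col=3): c = -0.4600 + 0.1800i → escape time 8
(row=1, col=0): c = -1.8300 + -0.2400i → escape time 4
(row=1, col=1): c = -1.3733 + -0.2400i → escape time 6
(row=1, col=2): c = -0.9167 + -0.2400i → escape time 8
(row=1, col=3): c = -0.4600 + -0.2400i → escape time 8
(row=2, col=0): c = -1.8300 + -0.6600i → escape time 2
(row=2, col=1): c = -1.3733 + -0.6600i → escape time 3
(row=2, col=2): c = -0.9167 + -0.6600i → escape time 4
(row=2, col=3): c = -0.4600 + -0.6600i → escape time 8
(row=3, col=0): c = -1.8300 + -1.0800i → escape time 1
(row=3, col=1): c = -1.3733 + -1.0800i → escape time 3
(row=3, col=2): c = -0.9167 + -1.0800i → escape time 3
(row=3, col=3): c = -0.4600 + -1.0800i → escape time 4
(row=4, col=0): c = -1.8300 + -1.5000i → escape time 1
(row=4, col=1): c = -1.3733 + -1.5000i → escape time 1
(row=4, col=2): c = -0.9167 + -1.5000i → escape time 2
(row=4, col=3): c = -0.4600 + -1.5000i → escape time 2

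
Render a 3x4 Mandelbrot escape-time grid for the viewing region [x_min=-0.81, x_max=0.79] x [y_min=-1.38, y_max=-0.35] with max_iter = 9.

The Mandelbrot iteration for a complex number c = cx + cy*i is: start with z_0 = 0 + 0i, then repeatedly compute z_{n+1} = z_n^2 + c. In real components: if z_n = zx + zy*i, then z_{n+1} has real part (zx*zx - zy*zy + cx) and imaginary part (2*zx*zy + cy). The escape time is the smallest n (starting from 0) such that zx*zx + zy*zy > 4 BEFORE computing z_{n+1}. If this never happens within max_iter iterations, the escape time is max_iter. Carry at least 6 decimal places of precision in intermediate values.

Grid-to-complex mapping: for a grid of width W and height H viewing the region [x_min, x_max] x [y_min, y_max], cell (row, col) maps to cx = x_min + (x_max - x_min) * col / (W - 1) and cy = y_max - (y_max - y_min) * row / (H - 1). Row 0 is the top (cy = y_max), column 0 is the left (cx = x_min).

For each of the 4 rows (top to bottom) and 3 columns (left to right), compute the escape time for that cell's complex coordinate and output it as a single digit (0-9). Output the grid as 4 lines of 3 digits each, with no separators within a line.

(row=0, col=0): c = -0.8100 + -0.3500i → escape time 8
(row=0, col=1): c = -0.0100 + -0.3500i → escape time 9
(row=0, col=2): c = 0.7900 + -0.3500i → escape time 3
(row=1, col=0): c = -0.8100 + -0.6933i → escape time 4
(row=1, col=1): c = -0.0100 + -0.6933i → escape time 9
(row=1, col=2): c = 0.7900 + -0.6933i → escape time 2
(row=2, col=0): c = -0.8100 + -1.0367i → escape time 3
(row=2, col=1): c = -0.0100 + -1.0367i → escape time 8
(row=2, col=2): c = 0.7900 + -1.0367i → escape time 2
(row=3, col=0): c = -0.8100 + -1.3800i → escape time 2
(row=3, col=1): c = -0.0100 + -1.3800i → escape time 2
(row=3, col=2): c = 0.7900 + -1.3800i → escape time 2

Answer: 893
492
382
222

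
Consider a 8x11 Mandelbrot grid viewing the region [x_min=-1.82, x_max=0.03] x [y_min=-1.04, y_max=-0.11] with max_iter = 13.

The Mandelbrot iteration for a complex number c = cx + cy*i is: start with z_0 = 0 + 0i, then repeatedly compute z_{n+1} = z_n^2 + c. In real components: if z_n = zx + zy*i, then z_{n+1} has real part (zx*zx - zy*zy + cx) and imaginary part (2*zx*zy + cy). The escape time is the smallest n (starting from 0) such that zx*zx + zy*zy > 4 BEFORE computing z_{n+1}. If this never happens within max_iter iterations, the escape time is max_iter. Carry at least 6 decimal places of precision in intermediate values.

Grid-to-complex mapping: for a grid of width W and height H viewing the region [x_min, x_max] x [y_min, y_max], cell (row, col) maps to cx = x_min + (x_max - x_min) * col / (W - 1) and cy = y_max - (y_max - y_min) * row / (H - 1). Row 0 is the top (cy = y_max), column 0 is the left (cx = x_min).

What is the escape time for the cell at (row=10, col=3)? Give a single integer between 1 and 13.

Answer: 3

Derivation:
z_0 = 0 + 0i, c = -1.0271 + -1.0400i
Iter 1: z = -1.0271 + -1.0400i, |z|^2 = 2.1366
Iter 2: z = -1.0537 + 1.0965i, |z|^2 = 2.3125
Iter 3: z = -1.1190 + -3.3507i, |z|^2 = 12.4796
Escaped at iteration 3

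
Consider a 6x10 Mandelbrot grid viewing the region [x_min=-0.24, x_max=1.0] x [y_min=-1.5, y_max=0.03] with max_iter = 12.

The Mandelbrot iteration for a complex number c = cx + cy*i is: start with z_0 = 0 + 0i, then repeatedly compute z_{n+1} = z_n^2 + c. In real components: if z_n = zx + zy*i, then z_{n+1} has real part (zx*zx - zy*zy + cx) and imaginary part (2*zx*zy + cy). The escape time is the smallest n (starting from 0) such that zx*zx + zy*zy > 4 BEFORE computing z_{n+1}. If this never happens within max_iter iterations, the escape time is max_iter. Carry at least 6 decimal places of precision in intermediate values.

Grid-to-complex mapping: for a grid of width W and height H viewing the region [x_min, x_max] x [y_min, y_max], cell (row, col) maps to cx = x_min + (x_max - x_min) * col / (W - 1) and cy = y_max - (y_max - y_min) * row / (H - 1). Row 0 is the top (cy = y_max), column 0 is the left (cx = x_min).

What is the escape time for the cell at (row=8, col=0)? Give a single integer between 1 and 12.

Answer: 2

Derivation:
z_0 = 0 + 0i, c = -0.2400 + -1.3300i
Iter 1: z = -0.2400 + -1.3300i, |z|^2 = 1.8265
Iter 2: z = -1.9513 + -0.6916i, |z|^2 = 4.2859
Escaped at iteration 2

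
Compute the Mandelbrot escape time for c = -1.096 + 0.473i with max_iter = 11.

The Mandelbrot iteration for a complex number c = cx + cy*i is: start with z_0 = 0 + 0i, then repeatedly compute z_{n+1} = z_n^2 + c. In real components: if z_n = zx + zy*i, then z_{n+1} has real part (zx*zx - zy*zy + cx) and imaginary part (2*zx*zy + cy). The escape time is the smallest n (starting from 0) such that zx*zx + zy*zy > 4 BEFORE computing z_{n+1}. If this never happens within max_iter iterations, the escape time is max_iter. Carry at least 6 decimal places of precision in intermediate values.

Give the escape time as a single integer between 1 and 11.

Answer: 5

Derivation:
z_0 = 0 + 0i, c = -1.0960 + 0.4730i
Iter 1: z = -1.0960 + 0.4730i, |z|^2 = 1.4249
Iter 2: z = -0.1185 + -0.5638i, |z|^2 = 0.3319
Iter 3: z = -1.3998 + 0.6066i, |z|^2 = 2.3276
Iter 4: z = 0.4955 + -1.2254i, |z|^2 = 1.7472
Iter 5: z = -2.3520 + -0.7415i, |z|^2 = 6.0819
Escaped at iteration 5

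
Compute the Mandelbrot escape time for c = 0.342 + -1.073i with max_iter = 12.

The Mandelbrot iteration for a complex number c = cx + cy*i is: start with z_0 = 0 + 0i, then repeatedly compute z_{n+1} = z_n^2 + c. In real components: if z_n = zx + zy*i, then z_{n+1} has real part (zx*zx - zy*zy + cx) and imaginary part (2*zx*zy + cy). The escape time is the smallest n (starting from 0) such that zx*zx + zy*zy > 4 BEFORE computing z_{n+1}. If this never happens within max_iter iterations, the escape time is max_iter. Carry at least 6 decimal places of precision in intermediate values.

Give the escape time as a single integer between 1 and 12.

Answer: 3

Derivation:
z_0 = 0 + 0i, c = 0.3420 + -1.0730i
Iter 1: z = 0.3420 + -1.0730i, |z|^2 = 1.2683
Iter 2: z = -0.6924 + -1.8069i, |z|^2 = 3.7444
Iter 3: z = -2.4436 + 1.4291i, |z|^2 = 8.0137
Escaped at iteration 3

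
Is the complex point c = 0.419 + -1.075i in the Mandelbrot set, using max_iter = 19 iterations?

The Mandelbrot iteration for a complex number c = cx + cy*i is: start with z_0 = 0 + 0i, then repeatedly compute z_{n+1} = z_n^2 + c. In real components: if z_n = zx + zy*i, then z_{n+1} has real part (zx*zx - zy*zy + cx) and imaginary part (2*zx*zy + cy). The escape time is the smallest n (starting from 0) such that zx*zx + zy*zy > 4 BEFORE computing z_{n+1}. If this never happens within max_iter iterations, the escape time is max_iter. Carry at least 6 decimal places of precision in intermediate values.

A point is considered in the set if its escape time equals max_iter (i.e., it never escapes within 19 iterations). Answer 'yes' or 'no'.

Answer: no

Derivation:
z_0 = 0 + 0i, c = 0.4190 + -1.0750i
Iter 1: z = 0.4190 + -1.0750i, |z|^2 = 1.3312
Iter 2: z = -0.5611 + -1.9758i, |z|^2 = 4.2188
Escaped at iteration 2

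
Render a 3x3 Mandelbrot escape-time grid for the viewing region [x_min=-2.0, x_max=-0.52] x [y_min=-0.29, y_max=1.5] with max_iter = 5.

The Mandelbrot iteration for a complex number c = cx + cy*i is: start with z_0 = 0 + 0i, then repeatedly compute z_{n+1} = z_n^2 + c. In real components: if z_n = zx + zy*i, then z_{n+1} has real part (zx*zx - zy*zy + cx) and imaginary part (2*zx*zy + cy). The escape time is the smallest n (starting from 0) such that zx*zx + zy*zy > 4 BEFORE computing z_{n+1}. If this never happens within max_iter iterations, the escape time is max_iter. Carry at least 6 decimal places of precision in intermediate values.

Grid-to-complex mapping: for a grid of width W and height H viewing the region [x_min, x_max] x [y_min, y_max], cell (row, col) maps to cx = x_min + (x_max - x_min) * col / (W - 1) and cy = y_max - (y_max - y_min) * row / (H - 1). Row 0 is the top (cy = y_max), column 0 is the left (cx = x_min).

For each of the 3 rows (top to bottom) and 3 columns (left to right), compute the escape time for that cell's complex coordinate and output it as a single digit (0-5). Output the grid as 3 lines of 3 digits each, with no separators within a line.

Answer: 122
135
155

Derivation:
(row=0, col=0): c = -2.0000 + 1.5000i → escape time 1
(row=0, col=1): c = -1.2600 + 1.5000i → escape time 2
(row=0, col=2): c = -0.5200 + 1.5000i → escape time 2
(row=1, col=0): c = -2.0000 + 0.6050i → escape time 1
(row=1, col=1): c = -1.2600 + 0.6050i → escape time 3
(row=1, col=2): c = -0.5200 + 0.6050i → escape time 5
(row=2, col=0): c = -2.0000 + -0.2900i → escape time 1
(row=2, col=1): c = -1.2600 + -0.2900i → escape time 5
(row=2, col=2): c = -0.5200 + -0.2900i → escape time 5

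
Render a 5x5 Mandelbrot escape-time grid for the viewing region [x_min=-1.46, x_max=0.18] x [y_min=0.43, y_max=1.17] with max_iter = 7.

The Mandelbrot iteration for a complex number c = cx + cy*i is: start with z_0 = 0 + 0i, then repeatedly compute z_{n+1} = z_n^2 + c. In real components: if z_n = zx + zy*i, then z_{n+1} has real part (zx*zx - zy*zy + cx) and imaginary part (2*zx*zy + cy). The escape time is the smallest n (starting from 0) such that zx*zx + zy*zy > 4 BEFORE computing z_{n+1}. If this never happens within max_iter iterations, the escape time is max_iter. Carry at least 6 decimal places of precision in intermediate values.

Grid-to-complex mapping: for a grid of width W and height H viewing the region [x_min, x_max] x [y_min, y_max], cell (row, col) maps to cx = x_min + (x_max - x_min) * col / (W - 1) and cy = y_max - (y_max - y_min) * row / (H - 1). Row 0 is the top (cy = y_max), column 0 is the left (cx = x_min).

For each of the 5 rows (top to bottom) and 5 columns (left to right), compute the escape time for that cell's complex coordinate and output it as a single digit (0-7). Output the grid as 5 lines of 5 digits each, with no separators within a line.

Answer: 23343
33464
33475
34777
46777

Derivation:
(row=0, col=0): c = -1.4600 + 1.1700i → escape time 2
(row=0, col=1): c = -1.0500 + 1.1700i → escape time 3
(row=0, col=2): c = -0.6400 + 1.1700i → escape time 3
(row=0, col=3): c = -0.2300 + 1.1700i → escape time 4
(row=0, col=4): c = 0.1800 + 1.1700i → escape time 3
(row=1, col=0): c = -1.4600 + 0.9850i → escape time 3
(row=1, col=1): c = -1.0500 + 0.9850i → escape time 3
(row=1, col=2): c = -0.6400 + 0.9850i → escape time 4
(row=1, col=3): c = -0.2300 + 0.9850i → escape time 6
(row=1, col=4): c = 0.1800 + 0.9850i → escape time 4
(row=2, col=0): c = -1.4600 + 0.8000i → escape time 3
(row=2, col=1): c = -1.0500 + 0.8000i → escape time 3
(row=2, col=2): c = -0.6400 + 0.8000i → escape time 4
(row=2, col=3): c = -0.2300 + 0.8000i → escape time 7
(row=2, col=4): c = 0.1800 + 0.8000i → escape time 5
(row=3, col=0): c = -1.4600 + 0.6150i → escape time 3
(row=3, col=1): c = -1.0500 + 0.6150i → escape time 4
(row=3, col=2): c = -0.6400 + 0.6150i → escape time 7
(row=3, col=3): c = -0.2300 + 0.6150i → escape time 7
(row=3, col=4): c = 0.1800 + 0.6150i → escape time 7
(row=4, col=0): c = -1.4600 + 0.4300i → escape time 4
(row=4, col=1): c = -1.0500 + 0.4300i → escape time 6
(row=4, col=2): c = -0.6400 + 0.4300i → escape time 7
(row=4, col=3): c = -0.2300 + 0.4300i → escape time 7
(row=4, col=4): c = 0.1800 + 0.4300i → escape time 7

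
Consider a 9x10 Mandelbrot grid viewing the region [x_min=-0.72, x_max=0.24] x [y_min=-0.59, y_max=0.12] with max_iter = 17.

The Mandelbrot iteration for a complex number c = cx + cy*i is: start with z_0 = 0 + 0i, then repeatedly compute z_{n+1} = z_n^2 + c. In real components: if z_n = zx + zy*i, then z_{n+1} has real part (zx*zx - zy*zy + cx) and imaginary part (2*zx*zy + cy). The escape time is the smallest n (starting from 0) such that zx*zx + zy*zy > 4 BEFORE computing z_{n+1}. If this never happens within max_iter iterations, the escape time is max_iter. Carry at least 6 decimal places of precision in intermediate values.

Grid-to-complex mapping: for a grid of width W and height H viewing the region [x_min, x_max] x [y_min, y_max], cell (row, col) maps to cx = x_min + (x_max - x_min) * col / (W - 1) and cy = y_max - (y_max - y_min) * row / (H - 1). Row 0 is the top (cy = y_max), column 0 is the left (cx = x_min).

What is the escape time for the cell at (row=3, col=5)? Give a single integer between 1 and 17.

z_0 = 0 + 0i, c = -0.1200 + -0.1167i
Iter 1: z = -0.1200 + -0.1167i, |z|^2 = 0.0280
Iter 2: z = -0.1192 + -0.0887i, |z|^2 = 0.0221
Iter 3: z = -0.1137 + -0.0955i, |z|^2 = 0.0220
Iter 4: z = -0.1162 + -0.0950i, |z|^2 = 0.0225
Iter 5: z = -0.1155 + -0.0946i, |z|^2 = 0.0223
Iter 6: z = -0.1156 + -0.0948i, |z|^2 = 0.0224
Iter 7: z = -0.1156 + -0.0947i, |z|^2 = 0.0223
Iter 8: z = -0.1156 + -0.0948i, |z|^2 = 0.0223
Iter 9: z = -0.1156 + -0.0948i, |z|^2 = 0.0223
Iter 10: z = -0.1156 + -0.0948i, |z|^2 = 0.0223
Iter 11: z = -0.1156 + -0.0948i, |z|^2 = 0.0223
Iter 12: z = -0.1156 + -0.0948i, |z|^2 = 0.0223
Iter 13: z = -0.1156 + -0.0948i, |z|^2 = 0.0223
Iter 14: z = -0.1156 + -0.0948i, |z|^2 = 0.0223
Iter 15: z = -0.1156 + -0.0948i, |z|^2 = 0.0223
Iter 16: z = -0.1156 + -0.0948i, |z|^2 = 0.0223

Answer: 17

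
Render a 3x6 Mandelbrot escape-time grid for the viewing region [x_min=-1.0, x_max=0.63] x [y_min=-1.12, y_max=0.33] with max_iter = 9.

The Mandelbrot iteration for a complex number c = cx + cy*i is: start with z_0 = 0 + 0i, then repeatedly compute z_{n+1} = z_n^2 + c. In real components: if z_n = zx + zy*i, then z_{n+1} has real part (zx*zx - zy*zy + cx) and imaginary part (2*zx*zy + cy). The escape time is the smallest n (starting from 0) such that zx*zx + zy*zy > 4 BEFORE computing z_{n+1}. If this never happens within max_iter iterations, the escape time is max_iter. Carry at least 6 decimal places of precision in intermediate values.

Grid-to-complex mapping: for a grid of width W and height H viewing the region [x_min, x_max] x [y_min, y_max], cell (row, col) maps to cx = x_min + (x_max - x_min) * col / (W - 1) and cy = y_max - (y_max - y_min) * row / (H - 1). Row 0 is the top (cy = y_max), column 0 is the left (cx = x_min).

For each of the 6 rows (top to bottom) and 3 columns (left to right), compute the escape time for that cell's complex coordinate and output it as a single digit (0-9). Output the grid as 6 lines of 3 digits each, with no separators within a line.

Answer: 994
994
994
593
393
362

Derivation:
(row=0, col=0): c = -1.0000 + 0.3300i → escape time 9
(row=0, col=1): c = -0.1850 + 0.3300i → escape time 9
(row=0, col=2): c = 0.6300 + 0.3300i → escape time 4
(row=1, col=0): c = -1.0000 + 0.0400i → escape time 9
(row=1, col=1): c = -0.1850 + 0.0400i → escape time 9
(row=1, col=2): c = 0.6300 + 0.0400i → escape time 4
(row=2, col=0): c = -1.0000 + -0.2500i → escape time 9
(row=2, col=1): c = -0.1850 + -0.2500i → escape time 9
(row=2, col=2): c = 0.6300 + -0.2500i → escape time 4
(row=3, col=0): c = -1.0000 + -0.5400i → escape time 5
(row=3, col=1): c = -0.1850 + -0.5400i → escape time 9
(row=3, col=2): c = 0.6300 + -0.5400i → escape time 3
(row=4, col=0): c = -1.0000 + -0.8300i → escape time 3
(row=4, col=1): c = -0.1850 + -0.8300i → escape time 9
(row=4, col=2): c = 0.6300 + -0.8300i → escape time 3
(row=5, col=0): c = -1.0000 + -1.1200i → escape time 3
(row=5, col=1): c = -0.1850 + -1.1200i → escape time 6
(row=5, col=2): c = 0.6300 + -1.1200i → escape time 2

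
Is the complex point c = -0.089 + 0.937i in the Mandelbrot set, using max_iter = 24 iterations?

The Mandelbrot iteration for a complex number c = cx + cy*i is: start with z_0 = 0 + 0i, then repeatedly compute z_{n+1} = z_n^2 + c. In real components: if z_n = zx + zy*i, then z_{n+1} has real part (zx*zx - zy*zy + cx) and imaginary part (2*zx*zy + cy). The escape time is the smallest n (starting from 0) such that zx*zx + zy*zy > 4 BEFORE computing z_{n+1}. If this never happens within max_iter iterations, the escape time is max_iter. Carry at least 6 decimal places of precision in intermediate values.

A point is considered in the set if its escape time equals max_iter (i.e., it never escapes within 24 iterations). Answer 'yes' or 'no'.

z_0 = 0 + 0i, c = -0.0890 + 0.9370i
Iter 1: z = -0.0890 + 0.9370i, |z|^2 = 0.8859
Iter 2: z = -0.9590 + 0.7702i, |z|^2 = 1.5130
Iter 3: z = 0.2375 + -0.5403i, |z|^2 = 0.3484
Iter 4: z = -0.3245 + 0.6803i, |z|^2 = 0.5681
Iter 5: z = -0.4465 + 0.4954i, |z|^2 = 0.4448
Iter 6: z = -0.1351 + 0.4946i, |z|^2 = 0.2629
Iter 7: z = -0.3154 + 0.8033i, |z|^2 = 0.7448
Iter 8: z = -0.6349 + 0.4303i, |z|^2 = 0.5882
Iter 9: z = 0.1289 + 0.3907i, |z|^2 = 0.1692
Iter 10: z = -0.2250 + 1.0377i, |z|^2 = 1.1275
Iter 11: z = -1.1153 + 0.4700i, |z|^2 = 1.4648
Iter 12: z = 0.9339 + -0.1115i, |z|^2 = 0.8846
Iter 13: z = 0.7707 + 0.7288i, |z|^2 = 1.1252
Iter 14: z = -0.0262 + 2.0604i, |z|^2 = 4.2461
Escaped at iteration 14

Answer: no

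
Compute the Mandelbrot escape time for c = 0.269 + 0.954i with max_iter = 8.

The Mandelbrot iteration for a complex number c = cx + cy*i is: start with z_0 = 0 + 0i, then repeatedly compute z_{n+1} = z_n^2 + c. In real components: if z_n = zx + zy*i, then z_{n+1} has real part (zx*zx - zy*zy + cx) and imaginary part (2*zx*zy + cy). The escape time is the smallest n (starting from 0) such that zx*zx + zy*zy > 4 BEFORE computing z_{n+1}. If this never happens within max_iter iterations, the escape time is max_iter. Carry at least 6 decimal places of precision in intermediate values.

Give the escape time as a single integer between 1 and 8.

z_0 = 0 + 0i, c = 0.2690 + 0.9540i
Iter 1: z = 0.2690 + 0.9540i, |z|^2 = 0.9825
Iter 2: z = -0.5688 + 1.4673i, |z|^2 = 2.4763
Iter 3: z = -1.5603 + -0.7150i, |z|^2 = 2.9459
Iter 4: z = 2.1924 + 3.1853i, |z|^2 = 14.9532
Escaped at iteration 4

Answer: 4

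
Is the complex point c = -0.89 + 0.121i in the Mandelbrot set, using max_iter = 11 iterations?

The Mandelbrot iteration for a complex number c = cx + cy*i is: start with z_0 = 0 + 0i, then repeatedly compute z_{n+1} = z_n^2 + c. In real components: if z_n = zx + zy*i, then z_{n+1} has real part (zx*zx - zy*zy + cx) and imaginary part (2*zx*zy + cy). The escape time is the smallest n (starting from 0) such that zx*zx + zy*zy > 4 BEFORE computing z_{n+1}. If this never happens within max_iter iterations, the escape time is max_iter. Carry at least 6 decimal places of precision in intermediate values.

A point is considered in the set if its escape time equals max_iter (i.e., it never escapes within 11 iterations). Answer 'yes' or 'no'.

Answer: yes

Derivation:
z_0 = 0 + 0i, c = -0.8900 + 0.1210i
Iter 1: z = -0.8900 + 0.1210i, |z|^2 = 0.8067
Iter 2: z = -0.1125 + -0.0944i, |z|^2 = 0.0216
Iter 3: z = -0.8862 + 0.1422i, |z|^2 = 0.8057
Iter 4: z = -0.1248 + -0.1311i, |z|^2 = 0.0328
Iter 5: z = -0.8916 + 0.1537i, |z|^2 = 0.8186
Iter 6: z = -0.1187 + -0.1531i, |z|^2 = 0.0375
Iter 7: z = -0.8994 + 0.1573i, |z|^2 = 0.8336
Iter 8: z = -0.1059 + -0.1620i, |z|^2 = 0.0375
Iter 9: z = -0.9050 + 0.1553i, |z|^2 = 0.8432
Iter 10: z = -0.0950 + -0.1601i, |z|^2 = 0.0347
Did not escape in 11 iterations → in set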